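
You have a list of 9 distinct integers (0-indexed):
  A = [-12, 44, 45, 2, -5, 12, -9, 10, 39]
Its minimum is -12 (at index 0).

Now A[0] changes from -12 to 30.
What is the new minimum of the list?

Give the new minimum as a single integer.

Old min = -12 (at index 0)
Change: A[0] -12 -> 30
Changed element WAS the min. Need to check: is 30 still <= all others?
  Min of remaining elements: -9
  New min = min(30, -9) = -9

Answer: -9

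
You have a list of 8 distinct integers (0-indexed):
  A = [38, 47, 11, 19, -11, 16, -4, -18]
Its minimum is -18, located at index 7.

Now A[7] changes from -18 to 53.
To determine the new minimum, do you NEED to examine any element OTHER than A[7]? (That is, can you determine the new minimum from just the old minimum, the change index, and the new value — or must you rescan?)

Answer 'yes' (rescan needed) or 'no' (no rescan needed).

Answer: yes

Derivation:
Old min = -18 at index 7
Change at index 7: -18 -> 53
Index 7 WAS the min and new value 53 > old min -18. Must rescan other elements to find the new min.
Needs rescan: yes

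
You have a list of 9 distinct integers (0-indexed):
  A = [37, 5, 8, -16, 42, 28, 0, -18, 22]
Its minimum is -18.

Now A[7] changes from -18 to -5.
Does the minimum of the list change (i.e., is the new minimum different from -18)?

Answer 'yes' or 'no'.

Answer: yes

Derivation:
Old min = -18
Change: A[7] -18 -> -5
Changed element was the min; new min must be rechecked.
New min = -16; changed? yes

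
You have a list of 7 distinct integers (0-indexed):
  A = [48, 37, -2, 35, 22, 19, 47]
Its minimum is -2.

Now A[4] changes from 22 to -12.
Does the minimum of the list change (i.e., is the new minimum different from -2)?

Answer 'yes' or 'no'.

Old min = -2
Change: A[4] 22 -> -12
Changed element was NOT the min; min changes only if -12 < -2.
New min = -12; changed? yes

Answer: yes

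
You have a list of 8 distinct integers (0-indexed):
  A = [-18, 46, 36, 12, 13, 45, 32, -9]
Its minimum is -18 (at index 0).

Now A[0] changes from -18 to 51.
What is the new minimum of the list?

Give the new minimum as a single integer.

Answer: -9

Derivation:
Old min = -18 (at index 0)
Change: A[0] -18 -> 51
Changed element WAS the min. Need to check: is 51 still <= all others?
  Min of remaining elements: -9
  New min = min(51, -9) = -9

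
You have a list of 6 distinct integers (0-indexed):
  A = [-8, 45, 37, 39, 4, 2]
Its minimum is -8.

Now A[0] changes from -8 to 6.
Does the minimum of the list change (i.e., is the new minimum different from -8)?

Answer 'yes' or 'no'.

Old min = -8
Change: A[0] -8 -> 6
Changed element was the min; new min must be rechecked.
New min = 2; changed? yes

Answer: yes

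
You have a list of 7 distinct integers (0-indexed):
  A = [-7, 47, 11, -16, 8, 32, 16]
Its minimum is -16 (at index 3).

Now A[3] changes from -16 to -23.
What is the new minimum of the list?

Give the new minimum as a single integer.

Answer: -23

Derivation:
Old min = -16 (at index 3)
Change: A[3] -16 -> -23
Changed element WAS the min. Need to check: is -23 still <= all others?
  Min of remaining elements: -7
  New min = min(-23, -7) = -23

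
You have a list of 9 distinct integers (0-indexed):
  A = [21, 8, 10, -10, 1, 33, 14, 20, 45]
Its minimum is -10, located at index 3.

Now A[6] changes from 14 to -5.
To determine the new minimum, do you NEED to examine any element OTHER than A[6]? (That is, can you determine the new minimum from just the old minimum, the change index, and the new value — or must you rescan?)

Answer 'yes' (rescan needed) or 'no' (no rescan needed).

Answer: no

Derivation:
Old min = -10 at index 3
Change at index 6: 14 -> -5
Index 6 was NOT the min. New min = min(-10, -5). No rescan of other elements needed.
Needs rescan: no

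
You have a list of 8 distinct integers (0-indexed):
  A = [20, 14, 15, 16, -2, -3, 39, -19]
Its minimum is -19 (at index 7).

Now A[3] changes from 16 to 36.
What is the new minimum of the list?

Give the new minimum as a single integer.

Answer: -19

Derivation:
Old min = -19 (at index 7)
Change: A[3] 16 -> 36
Changed element was NOT the old min.
  New min = min(old_min, new_val) = min(-19, 36) = -19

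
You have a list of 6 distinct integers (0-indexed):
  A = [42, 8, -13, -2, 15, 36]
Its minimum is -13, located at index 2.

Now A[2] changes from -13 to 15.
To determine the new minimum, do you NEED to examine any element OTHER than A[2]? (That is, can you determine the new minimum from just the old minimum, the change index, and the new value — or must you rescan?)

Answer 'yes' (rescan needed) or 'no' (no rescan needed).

Old min = -13 at index 2
Change at index 2: -13 -> 15
Index 2 WAS the min and new value 15 > old min -13. Must rescan other elements to find the new min.
Needs rescan: yes

Answer: yes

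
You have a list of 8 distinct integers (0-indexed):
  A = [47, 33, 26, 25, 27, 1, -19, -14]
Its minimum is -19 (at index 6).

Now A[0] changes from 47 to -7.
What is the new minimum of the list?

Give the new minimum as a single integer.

Answer: -19

Derivation:
Old min = -19 (at index 6)
Change: A[0] 47 -> -7
Changed element was NOT the old min.
  New min = min(old_min, new_val) = min(-19, -7) = -19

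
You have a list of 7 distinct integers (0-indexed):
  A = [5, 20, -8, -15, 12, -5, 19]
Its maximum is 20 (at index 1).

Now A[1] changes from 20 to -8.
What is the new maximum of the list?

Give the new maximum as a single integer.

Old max = 20 (at index 1)
Change: A[1] 20 -> -8
Changed element WAS the max -> may need rescan.
  Max of remaining elements: 19
  New max = max(-8, 19) = 19

Answer: 19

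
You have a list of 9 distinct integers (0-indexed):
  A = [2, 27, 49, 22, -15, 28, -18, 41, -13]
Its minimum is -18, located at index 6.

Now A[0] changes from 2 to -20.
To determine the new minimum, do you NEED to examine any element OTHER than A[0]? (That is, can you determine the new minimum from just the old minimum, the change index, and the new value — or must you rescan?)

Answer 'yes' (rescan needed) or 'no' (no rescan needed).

Answer: no

Derivation:
Old min = -18 at index 6
Change at index 0: 2 -> -20
Index 0 was NOT the min. New min = min(-18, -20). No rescan of other elements needed.
Needs rescan: no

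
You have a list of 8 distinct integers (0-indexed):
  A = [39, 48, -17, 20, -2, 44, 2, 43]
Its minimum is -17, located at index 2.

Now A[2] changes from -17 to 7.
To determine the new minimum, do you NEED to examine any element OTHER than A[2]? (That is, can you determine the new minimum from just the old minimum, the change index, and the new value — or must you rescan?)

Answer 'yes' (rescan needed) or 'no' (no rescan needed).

Answer: yes

Derivation:
Old min = -17 at index 2
Change at index 2: -17 -> 7
Index 2 WAS the min and new value 7 > old min -17. Must rescan other elements to find the new min.
Needs rescan: yes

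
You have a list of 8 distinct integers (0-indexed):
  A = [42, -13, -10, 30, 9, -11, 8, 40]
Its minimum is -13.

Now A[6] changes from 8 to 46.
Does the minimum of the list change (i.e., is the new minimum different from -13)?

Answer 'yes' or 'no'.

Old min = -13
Change: A[6] 8 -> 46
Changed element was NOT the min; min changes only if 46 < -13.
New min = -13; changed? no

Answer: no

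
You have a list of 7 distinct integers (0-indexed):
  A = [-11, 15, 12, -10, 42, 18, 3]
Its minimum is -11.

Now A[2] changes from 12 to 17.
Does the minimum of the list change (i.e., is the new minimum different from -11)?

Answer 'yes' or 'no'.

Answer: no

Derivation:
Old min = -11
Change: A[2] 12 -> 17
Changed element was NOT the min; min changes only if 17 < -11.
New min = -11; changed? no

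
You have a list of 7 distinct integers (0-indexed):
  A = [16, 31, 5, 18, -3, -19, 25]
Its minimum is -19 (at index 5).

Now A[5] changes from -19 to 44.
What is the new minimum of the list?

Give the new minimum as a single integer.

Old min = -19 (at index 5)
Change: A[5] -19 -> 44
Changed element WAS the min. Need to check: is 44 still <= all others?
  Min of remaining elements: -3
  New min = min(44, -3) = -3

Answer: -3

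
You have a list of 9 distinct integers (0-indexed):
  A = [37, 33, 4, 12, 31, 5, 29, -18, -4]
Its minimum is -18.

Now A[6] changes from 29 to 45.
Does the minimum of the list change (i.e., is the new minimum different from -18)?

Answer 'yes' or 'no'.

Answer: no

Derivation:
Old min = -18
Change: A[6] 29 -> 45
Changed element was NOT the min; min changes only if 45 < -18.
New min = -18; changed? no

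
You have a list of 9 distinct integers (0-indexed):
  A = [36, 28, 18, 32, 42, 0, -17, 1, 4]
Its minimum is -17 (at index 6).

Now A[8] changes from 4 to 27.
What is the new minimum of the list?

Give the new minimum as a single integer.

Answer: -17

Derivation:
Old min = -17 (at index 6)
Change: A[8] 4 -> 27
Changed element was NOT the old min.
  New min = min(old_min, new_val) = min(-17, 27) = -17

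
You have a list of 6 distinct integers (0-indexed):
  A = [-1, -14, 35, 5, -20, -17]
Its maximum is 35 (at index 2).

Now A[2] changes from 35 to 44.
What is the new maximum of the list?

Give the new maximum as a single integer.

Old max = 35 (at index 2)
Change: A[2] 35 -> 44
Changed element WAS the max -> may need rescan.
  Max of remaining elements: 5
  New max = max(44, 5) = 44

Answer: 44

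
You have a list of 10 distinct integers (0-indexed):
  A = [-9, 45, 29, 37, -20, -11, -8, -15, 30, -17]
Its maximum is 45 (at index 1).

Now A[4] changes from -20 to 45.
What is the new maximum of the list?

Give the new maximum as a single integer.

Answer: 45

Derivation:
Old max = 45 (at index 1)
Change: A[4] -20 -> 45
Changed element was NOT the old max.
  New max = max(old_max, new_val) = max(45, 45) = 45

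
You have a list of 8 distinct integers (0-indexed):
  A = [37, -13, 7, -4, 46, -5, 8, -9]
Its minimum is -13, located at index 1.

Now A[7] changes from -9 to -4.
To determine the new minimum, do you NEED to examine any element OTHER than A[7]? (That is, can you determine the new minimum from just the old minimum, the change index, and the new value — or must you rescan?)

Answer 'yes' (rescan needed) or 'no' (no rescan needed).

Old min = -13 at index 1
Change at index 7: -9 -> -4
Index 7 was NOT the min. New min = min(-13, -4). No rescan of other elements needed.
Needs rescan: no

Answer: no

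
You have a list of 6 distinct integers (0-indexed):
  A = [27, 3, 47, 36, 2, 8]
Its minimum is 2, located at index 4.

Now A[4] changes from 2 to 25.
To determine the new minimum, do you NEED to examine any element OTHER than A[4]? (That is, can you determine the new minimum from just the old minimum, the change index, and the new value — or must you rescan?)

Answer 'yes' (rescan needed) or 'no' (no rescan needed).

Answer: yes

Derivation:
Old min = 2 at index 4
Change at index 4: 2 -> 25
Index 4 WAS the min and new value 25 > old min 2. Must rescan other elements to find the new min.
Needs rescan: yes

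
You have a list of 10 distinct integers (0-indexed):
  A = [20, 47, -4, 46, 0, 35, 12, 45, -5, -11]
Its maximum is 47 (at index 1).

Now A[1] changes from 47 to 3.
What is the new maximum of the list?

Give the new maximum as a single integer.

Answer: 46

Derivation:
Old max = 47 (at index 1)
Change: A[1] 47 -> 3
Changed element WAS the max -> may need rescan.
  Max of remaining elements: 46
  New max = max(3, 46) = 46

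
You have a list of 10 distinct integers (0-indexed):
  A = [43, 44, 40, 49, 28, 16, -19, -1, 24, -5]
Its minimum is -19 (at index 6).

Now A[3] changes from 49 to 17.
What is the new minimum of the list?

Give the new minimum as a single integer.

Answer: -19

Derivation:
Old min = -19 (at index 6)
Change: A[3] 49 -> 17
Changed element was NOT the old min.
  New min = min(old_min, new_val) = min(-19, 17) = -19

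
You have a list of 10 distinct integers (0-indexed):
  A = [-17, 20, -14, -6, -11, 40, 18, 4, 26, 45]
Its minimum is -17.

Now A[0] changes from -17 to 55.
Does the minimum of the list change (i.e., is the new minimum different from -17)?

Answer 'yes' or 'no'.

Answer: yes

Derivation:
Old min = -17
Change: A[0] -17 -> 55
Changed element was the min; new min must be rechecked.
New min = -14; changed? yes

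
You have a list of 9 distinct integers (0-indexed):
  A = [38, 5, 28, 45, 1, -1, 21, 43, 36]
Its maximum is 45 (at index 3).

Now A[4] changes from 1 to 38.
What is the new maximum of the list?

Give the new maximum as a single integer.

Answer: 45

Derivation:
Old max = 45 (at index 3)
Change: A[4] 1 -> 38
Changed element was NOT the old max.
  New max = max(old_max, new_val) = max(45, 38) = 45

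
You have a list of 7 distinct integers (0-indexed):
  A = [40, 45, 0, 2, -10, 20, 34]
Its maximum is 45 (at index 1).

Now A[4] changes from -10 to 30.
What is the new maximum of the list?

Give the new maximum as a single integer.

Old max = 45 (at index 1)
Change: A[4] -10 -> 30
Changed element was NOT the old max.
  New max = max(old_max, new_val) = max(45, 30) = 45

Answer: 45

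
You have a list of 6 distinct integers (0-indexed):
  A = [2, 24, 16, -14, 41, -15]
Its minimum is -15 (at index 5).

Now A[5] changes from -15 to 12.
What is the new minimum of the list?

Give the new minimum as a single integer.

Answer: -14

Derivation:
Old min = -15 (at index 5)
Change: A[5] -15 -> 12
Changed element WAS the min. Need to check: is 12 still <= all others?
  Min of remaining elements: -14
  New min = min(12, -14) = -14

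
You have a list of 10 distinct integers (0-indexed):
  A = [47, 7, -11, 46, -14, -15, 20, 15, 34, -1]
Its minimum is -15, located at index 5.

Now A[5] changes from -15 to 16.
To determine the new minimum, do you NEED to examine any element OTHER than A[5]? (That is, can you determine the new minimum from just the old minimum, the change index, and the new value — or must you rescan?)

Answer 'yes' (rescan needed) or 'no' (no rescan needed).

Old min = -15 at index 5
Change at index 5: -15 -> 16
Index 5 WAS the min and new value 16 > old min -15. Must rescan other elements to find the new min.
Needs rescan: yes

Answer: yes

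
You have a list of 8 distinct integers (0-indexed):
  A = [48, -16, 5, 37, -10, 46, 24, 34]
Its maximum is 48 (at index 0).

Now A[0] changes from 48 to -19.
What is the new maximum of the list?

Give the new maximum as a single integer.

Old max = 48 (at index 0)
Change: A[0] 48 -> -19
Changed element WAS the max -> may need rescan.
  Max of remaining elements: 46
  New max = max(-19, 46) = 46

Answer: 46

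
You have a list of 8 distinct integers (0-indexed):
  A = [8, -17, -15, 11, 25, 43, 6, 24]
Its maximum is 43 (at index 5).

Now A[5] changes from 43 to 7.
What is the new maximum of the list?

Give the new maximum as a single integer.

Answer: 25

Derivation:
Old max = 43 (at index 5)
Change: A[5] 43 -> 7
Changed element WAS the max -> may need rescan.
  Max of remaining elements: 25
  New max = max(7, 25) = 25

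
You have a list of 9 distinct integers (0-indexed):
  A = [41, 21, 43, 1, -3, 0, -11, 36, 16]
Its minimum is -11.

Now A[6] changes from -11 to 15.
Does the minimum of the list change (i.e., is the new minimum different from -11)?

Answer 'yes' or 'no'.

Old min = -11
Change: A[6] -11 -> 15
Changed element was the min; new min must be rechecked.
New min = -3; changed? yes

Answer: yes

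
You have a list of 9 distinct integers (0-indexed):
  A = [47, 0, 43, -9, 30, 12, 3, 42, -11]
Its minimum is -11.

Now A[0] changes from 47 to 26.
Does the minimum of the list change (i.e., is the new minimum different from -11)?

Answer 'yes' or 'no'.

Old min = -11
Change: A[0] 47 -> 26
Changed element was NOT the min; min changes only if 26 < -11.
New min = -11; changed? no

Answer: no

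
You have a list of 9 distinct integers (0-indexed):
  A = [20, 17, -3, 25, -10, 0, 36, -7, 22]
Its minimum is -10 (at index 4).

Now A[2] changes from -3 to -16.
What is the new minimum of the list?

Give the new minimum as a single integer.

Old min = -10 (at index 4)
Change: A[2] -3 -> -16
Changed element was NOT the old min.
  New min = min(old_min, new_val) = min(-10, -16) = -16

Answer: -16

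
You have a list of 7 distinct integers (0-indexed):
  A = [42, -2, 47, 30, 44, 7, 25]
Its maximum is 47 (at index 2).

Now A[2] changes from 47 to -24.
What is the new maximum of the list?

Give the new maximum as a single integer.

Old max = 47 (at index 2)
Change: A[2] 47 -> -24
Changed element WAS the max -> may need rescan.
  Max of remaining elements: 44
  New max = max(-24, 44) = 44

Answer: 44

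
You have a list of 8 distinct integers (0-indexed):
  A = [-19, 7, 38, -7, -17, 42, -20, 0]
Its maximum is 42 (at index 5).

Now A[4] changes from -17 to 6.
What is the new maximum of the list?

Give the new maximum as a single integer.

Old max = 42 (at index 5)
Change: A[4] -17 -> 6
Changed element was NOT the old max.
  New max = max(old_max, new_val) = max(42, 6) = 42

Answer: 42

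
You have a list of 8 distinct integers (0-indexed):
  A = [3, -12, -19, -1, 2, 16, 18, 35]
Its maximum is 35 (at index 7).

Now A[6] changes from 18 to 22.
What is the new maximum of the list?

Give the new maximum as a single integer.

Old max = 35 (at index 7)
Change: A[6] 18 -> 22
Changed element was NOT the old max.
  New max = max(old_max, new_val) = max(35, 22) = 35

Answer: 35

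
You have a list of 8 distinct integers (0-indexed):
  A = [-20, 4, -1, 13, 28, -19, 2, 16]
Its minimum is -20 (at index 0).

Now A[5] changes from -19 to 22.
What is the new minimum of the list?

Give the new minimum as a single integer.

Answer: -20

Derivation:
Old min = -20 (at index 0)
Change: A[5] -19 -> 22
Changed element was NOT the old min.
  New min = min(old_min, new_val) = min(-20, 22) = -20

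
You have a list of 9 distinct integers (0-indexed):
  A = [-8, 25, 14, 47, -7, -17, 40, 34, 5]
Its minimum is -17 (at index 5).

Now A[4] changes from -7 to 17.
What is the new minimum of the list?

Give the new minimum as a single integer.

Answer: -17

Derivation:
Old min = -17 (at index 5)
Change: A[4] -7 -> 17
Changed element was NOT the old min.
  New min = min(old_min, new_val) = min(-17, 17) = -17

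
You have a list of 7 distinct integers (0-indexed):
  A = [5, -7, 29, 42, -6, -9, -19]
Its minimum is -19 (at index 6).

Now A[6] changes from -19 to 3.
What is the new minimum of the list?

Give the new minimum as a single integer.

Answer: -9

Derivation:
Old min = -19 (at index 6)
Change: A[6] -19 -> 3
Changed element WAS the min. Need to check: is 3 still <= all others?
  Min of remaining elements: -9
  New min = min(3, -9) = -9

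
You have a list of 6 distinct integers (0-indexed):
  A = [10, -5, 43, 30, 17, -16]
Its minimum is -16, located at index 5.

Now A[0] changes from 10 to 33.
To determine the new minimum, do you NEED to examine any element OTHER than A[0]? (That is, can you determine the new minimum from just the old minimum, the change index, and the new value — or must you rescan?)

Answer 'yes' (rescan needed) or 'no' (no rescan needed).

Answer: no

Derivation:
Old min = -16 at index 5
Change at index 0: 10 -> 33
Index 0 was NOT the min. New min = min(-16, 33). No rescan of other elements needed.
Needs rescan: no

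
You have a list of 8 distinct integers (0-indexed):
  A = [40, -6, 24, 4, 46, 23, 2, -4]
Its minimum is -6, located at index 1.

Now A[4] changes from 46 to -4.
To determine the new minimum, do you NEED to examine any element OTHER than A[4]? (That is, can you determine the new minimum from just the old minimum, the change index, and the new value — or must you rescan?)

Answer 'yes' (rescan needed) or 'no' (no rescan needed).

Old min = -6 at index 1
Change at index 4: 46 -> -4
Index 4 was NOT the min. New min = min(-6, -4). No rescan of other elements needed.
Needs rescan: no

Answer: no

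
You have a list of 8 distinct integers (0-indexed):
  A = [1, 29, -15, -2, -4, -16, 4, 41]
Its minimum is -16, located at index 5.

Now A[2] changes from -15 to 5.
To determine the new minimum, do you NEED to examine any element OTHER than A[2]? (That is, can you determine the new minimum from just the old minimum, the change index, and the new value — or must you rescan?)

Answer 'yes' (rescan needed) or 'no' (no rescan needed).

Answer: no

Derivation:
Old min = -16 at index 5
Change at index 2: -15 -> 5
Index 2 was NOT the min. New min = min(-16, 5). No rescan of other elements needed.
Needs rescan: no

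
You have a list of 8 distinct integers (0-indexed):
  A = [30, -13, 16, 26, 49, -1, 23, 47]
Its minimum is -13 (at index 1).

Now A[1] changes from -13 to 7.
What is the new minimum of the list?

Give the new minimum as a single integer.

Old min = -13 (at index 1)
Change: A[1] -13 -> 7
Changed element WAS the min. Need to check: is 7 still <= all others?
  Min of remaining elements: -1
  New min = min(7, -1) = -1

Answer: -1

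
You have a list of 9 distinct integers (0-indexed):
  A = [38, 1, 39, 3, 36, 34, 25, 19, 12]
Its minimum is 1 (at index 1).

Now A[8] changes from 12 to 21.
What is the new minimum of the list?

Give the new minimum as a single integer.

Old min = 1 (at index 1)
Change: A[8] 12 -> 21
Changed element was NOT the old min.
  New min = min(old_min, new_val) = min(1, 21) = 1

Answer: 1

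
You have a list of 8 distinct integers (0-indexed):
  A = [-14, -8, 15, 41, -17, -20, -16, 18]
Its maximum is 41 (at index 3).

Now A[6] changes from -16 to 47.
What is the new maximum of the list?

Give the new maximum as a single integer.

Old max = 41 (at index 3)
Change: A[6] -16 -> 47
Changed element was NOT the old max.
  New max = max(old_max, new_val) = max(41, 47) = 47

Answer: 47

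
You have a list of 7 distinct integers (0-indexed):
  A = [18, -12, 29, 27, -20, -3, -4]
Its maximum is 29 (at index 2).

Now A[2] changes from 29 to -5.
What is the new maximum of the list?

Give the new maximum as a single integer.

Answer: 27

Derivation:
Old max = 29 (at index 2)
Change: A[2] 29 -> -5
Changed element WAS the max -> may need rescan.
  Max of remaining elements: 27
  New max = max(-5, 27) = 27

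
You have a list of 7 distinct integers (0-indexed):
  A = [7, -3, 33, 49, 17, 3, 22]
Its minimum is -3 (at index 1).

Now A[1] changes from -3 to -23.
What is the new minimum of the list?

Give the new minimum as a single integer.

Old min = -3 (at index 1)
Change: A[1] -3 -> -23
Changed element WAS the min. Need to check: is -23 still <= all others?
  Min of remaining elements: 3
  New min = min(-23, 3) = -23

Answer: -23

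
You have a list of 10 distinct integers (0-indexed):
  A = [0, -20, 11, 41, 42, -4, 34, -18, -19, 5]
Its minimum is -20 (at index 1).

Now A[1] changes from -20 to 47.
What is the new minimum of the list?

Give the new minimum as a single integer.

Old min = -20 (at index 1)
Change: A[1] -20 -> 47
Changed element WAS the min. Need to check: is 47 still <= all others?
  Min of remaining elements: -19
  New min = min(47, -19) = -19

Answer: -19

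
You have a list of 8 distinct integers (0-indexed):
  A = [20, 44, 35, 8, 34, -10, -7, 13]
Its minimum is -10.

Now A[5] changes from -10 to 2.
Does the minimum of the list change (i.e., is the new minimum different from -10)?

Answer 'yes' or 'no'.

Old min = -10
Change: A[5] -10 -> 2
Changed element was the min; new min must be rechecked.
New min = -7; changed? yes

Answer: yes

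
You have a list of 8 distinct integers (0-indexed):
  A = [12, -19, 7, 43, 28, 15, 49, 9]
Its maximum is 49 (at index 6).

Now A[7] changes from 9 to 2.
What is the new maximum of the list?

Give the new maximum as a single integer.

Answer: 49

Derivation:
Old max = 49 (at index 6)
Change: A[7] 9 -> 2
Changed element was NOT the old max.
  New max = max(old_max, new_val) = max(49, 2) = 49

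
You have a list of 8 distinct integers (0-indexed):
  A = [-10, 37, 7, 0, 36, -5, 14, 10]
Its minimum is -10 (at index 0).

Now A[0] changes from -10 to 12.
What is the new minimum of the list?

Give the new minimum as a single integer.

Old min = -10 (at index 0)
Change: A[0] -10 -> 12
Changed element WAS the min. Need to check: is 12 still <= all others?
  Min of remaining elements: -5
  New min = min(12, -5) = -5

Answer: -5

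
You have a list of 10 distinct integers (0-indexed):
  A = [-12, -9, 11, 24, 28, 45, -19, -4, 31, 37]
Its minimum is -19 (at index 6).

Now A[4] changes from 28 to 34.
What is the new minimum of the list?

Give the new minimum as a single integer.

Answer: -19

Derivation:
Old min = -19 (at index 6)
Change: A[4] 28 -> 34
Changed element was NOT the old min.
  New min = min(old_min, new_val) = min(-19, 34) = -19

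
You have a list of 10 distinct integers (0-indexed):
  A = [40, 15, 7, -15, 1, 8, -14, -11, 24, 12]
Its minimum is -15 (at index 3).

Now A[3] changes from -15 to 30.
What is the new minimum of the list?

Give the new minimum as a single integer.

Old min = -15 (at index 3)
Change: A[3] -15 -> 30
Changed element WAS the min. Need to check: is 30 still <= all others?
  Min of remaining elements: -14
  New min = min(30, -14) = -14

Answer: -14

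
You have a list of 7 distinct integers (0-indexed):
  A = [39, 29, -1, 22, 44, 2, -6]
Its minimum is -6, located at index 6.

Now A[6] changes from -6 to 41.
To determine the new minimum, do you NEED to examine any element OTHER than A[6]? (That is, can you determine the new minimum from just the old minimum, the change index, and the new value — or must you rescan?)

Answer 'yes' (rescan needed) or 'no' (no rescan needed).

Old min = -6 at index 6
Change at index 6: -6 -> 41
Index 6 WAS the min and new value 41 > old min -6. Must rescan other elements to find the new min.
Needs rescan: yes

Answer: yes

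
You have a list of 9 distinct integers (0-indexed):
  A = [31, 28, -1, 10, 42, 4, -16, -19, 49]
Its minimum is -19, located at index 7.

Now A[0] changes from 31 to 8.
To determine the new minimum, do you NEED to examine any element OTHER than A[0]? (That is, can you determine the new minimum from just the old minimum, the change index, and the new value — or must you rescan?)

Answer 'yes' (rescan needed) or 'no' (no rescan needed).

Answer: no

Derivation:
Old min = -19 at index 7
Change at index 0: 31 -> 8
Index 0 was NOT the min. New min = min(-19, 8). No rescan of other elements needed.
Needs rescan: no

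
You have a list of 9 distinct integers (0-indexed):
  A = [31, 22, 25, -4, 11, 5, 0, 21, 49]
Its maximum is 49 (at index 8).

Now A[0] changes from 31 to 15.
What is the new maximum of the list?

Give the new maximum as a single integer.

Old max = 49 (at index 8)
Change: A[0] 31 -> 15
Changed element was NOT the old max.
  New max = max(old_max, new_val) = max(49, 15) = 49

Answer: 49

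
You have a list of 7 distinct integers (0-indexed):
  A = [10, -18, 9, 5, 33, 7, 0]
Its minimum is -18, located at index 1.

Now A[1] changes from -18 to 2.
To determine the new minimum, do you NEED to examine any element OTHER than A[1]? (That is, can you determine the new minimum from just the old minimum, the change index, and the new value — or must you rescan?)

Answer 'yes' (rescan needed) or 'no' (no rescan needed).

Old min = -18 at index 1
Change at index 1: -18 -> 2
Index 1 WAS the min and new value 2 > old min -18. Must rescan other elements to find the new min.
Needs rescan: yes

Answer: yes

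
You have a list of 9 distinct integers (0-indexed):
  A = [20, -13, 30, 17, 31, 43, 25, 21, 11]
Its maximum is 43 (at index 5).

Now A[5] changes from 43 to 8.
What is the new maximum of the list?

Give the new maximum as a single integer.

Old max = 43 (at index 5)
Change: A[5] 43 -> 8
Changed element WAS the max -> may need rescan.
  Max of remaining elements: 31
  New max = max(8, 31) = 31

Answer: 31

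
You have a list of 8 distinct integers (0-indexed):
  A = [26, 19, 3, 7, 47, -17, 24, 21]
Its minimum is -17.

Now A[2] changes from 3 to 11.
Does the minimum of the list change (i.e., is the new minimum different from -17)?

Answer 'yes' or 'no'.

Answer: no

Derivation:
Old min = -17
Change: A[2] 3 -> 11
Changed element was NOT the min; min changes only if 11 < -17.
New min = -17; changed? no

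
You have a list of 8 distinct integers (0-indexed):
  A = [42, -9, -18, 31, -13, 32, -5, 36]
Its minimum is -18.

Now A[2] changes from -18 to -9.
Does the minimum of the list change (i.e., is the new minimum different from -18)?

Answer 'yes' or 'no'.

Old min = -18
Change: A[2] -18 -> -9
Changed element was the min; new min must be rechecked.
New min = -13; changed? yes

Answer: yes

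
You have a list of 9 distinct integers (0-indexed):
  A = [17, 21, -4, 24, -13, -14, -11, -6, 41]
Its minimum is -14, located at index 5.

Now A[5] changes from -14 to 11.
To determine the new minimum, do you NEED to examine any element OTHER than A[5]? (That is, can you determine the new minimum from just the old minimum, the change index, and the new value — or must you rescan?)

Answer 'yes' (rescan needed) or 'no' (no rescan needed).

Answer: yes

Derivation:
Old min = -14 at index 5
Change at index 5: -14 -> 11
Index 5 WAS the min and new value 11 > old min -14. Must rescan other elements to find the new min.
Needs rescan: yes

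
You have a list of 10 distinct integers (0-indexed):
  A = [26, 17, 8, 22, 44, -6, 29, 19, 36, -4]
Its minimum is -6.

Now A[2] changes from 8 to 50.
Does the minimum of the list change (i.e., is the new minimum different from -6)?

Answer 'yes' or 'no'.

Answer: no

Derivation:
Old min = -6
Change: A[2] 8 -> 50
Changed element was NOT the min; min changes only if 50 < -6.
New min = -6; changed? no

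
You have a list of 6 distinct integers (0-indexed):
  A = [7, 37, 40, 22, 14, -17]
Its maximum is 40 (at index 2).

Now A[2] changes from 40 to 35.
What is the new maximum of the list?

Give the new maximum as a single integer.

Answer: 37

Derivation:
Old max = 40 (at index 2)
Change: A[2] 40 -> 35
Changed element WAS the max -> may need rescan.
  Max of remaining elements: 37
  New max = max(35, 37) = 37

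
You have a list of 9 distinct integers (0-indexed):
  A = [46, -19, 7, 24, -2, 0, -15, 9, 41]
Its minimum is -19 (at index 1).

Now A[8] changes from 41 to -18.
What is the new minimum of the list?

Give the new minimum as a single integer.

Answer: -19

Derivation:
Old min = -19 (at index 1)
Change: A[8] 41 -> -18
Changed element was NOT the old min.
  New min = min(old_min, new_val) = min(-19, -18) = -19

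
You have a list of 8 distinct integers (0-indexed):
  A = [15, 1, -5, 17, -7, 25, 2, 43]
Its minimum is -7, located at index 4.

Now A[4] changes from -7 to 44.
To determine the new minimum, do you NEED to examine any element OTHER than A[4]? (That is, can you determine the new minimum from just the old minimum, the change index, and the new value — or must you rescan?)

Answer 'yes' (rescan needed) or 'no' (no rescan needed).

Answer: yes

Derivation:
Old min = -7 at index 4
Change at index 4: -7 -> 44
Index 4 WAS the min and new value 44 > old min -7. Must rescan other elements to find the new min.
Needs rescan: yes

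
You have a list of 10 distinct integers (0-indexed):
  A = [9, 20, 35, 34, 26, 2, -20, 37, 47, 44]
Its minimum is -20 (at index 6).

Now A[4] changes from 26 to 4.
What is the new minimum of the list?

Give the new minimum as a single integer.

Old min = -20 (at index 6)
Change: A[4] 26 -> 4
Changed element was NOT the old min.
  New min = min(old_min, new_val) = min(-20, 4) = -20

Answer: -20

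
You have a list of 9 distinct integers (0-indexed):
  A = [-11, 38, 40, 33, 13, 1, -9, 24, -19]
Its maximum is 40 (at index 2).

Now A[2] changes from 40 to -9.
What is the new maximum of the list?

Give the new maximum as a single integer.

Answer: 38

Derivation:
Old max = 40 (at index 2)
Change: A[2] 40 -> -9
Changed element WAS the max -> may need rescan.
  Max of remaining elements: 38
  New max = max(-9, 38) = 38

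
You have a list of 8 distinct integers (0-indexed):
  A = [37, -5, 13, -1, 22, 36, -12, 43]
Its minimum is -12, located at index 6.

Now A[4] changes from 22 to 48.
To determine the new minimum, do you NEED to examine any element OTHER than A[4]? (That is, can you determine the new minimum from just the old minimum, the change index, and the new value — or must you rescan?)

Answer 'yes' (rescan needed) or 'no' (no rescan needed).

Old min = -12 at index 6
Change at index 4: 22 -> 48
Index 4 was NOT the min. New min = min(-12, 48). No rescan of other elements needed.
Needs rescan: no

Answer: no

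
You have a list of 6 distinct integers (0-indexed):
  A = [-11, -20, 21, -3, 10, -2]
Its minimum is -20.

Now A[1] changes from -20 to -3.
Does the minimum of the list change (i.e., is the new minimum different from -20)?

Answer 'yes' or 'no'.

Old min = -20
Change: A[1] -20 -> -3
Changed element was the min; new min must be rechecked.
New min = -11; changed? yes

Answer: yes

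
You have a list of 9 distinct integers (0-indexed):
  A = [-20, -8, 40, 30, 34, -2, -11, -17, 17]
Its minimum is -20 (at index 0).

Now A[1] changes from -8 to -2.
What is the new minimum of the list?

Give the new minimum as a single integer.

Old min = -20 (at index 0)
Change: A[1] -8 -> -2
Changed element was NOT the old min.
  New min = min(old_min, new_val) = min(-20, -2) = -20

Answer: -20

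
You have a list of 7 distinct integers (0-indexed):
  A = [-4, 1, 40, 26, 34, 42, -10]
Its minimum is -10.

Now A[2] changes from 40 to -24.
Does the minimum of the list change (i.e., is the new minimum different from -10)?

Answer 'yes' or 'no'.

Answer: yes

Derivation:
Old min = -10
Change: A[2] 40 -> -24
Changed element was NOT the min; min changes only if -24 < -10.
New min = -24; changed? yes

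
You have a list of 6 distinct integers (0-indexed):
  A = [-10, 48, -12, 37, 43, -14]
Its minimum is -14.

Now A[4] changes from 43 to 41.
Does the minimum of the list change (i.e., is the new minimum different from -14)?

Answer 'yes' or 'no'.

Old min = -14
Change: A[4] 43 -> 41
Changed element was NOT the min; min changes only if 41 < -14.
New min = -14; changed? no

Answer: no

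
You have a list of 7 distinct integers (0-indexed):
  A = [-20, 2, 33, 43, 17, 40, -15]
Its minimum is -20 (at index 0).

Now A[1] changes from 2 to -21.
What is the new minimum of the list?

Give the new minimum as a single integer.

Answer: -21

Derivation:
Old min = -20 (at index 0)
Change: A[1] 2 -> -21
Changed element was NOT the old min.
  New min = min(old_min, new_val) = min(-20, -21) = -21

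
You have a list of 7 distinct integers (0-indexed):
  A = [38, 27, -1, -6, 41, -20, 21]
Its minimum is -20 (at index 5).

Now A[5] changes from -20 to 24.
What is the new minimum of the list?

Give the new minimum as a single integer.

Answer: -6

Derivation:
Old min = -20 (at index 5)
Change: A[5] -20 -> 24
Changed element WAS the min. Need to check: is 24 still <= all others?
  Min of remaining elements: -6
  New min = min(24, -6) = -6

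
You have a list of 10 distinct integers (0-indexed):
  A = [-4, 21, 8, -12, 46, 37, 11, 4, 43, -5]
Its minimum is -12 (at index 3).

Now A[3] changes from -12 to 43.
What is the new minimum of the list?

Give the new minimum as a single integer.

Old min = -12 (at index 3)
Change: A[3] -12 -> 43
Changed element WAS the min. Need to check: is 43 still <= all others?
  Min of remaining elements: -5
  New min = min(43, -5) = -5

Answer: -5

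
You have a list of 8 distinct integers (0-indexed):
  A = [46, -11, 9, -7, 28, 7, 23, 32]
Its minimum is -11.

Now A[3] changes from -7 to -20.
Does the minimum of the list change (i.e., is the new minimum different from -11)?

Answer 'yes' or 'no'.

Old min = -11
Change: A[3] -7 -> -20
Changed element was NOT the min; min changes only if -20 < -11.
New min = -20; changed? yes

Answer: yes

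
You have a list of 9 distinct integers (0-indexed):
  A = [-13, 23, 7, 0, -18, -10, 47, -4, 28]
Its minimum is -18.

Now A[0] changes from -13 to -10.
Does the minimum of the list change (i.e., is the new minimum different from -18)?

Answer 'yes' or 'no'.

Answer: no

Derivation:
Old min = -18
Change: A[0] -13 -> -10
Changed element was NOT the min; min changes only if -10 < -18.
New min = -18; changed? no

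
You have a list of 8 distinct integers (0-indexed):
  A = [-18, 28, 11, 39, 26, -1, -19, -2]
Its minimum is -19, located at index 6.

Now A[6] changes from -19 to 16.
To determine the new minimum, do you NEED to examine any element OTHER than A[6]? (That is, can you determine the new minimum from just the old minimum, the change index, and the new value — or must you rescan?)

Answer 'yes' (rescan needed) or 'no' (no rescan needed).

Old min = -19 at index 6
Change at index 6: -19 -> 16
Index 6 WAS the min and new value 16 > old min -19. Must rescan other elements to find the new min.
Needs rescan: yes

Answer: yes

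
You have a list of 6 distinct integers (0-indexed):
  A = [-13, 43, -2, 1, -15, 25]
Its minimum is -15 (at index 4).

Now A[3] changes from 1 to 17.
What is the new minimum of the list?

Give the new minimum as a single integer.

Answer: -15

Derivation:
Old min = -15 (at index 4)
Change: A[3] 1 -> 17
Changed element was NOT the old min.
  New min = min(old_min, new_val) = min(-15, 17) = -15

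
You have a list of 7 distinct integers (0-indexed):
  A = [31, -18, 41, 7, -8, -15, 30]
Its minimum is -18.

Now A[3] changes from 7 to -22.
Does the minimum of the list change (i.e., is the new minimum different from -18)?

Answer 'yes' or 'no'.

Answer: yes

Derivation:
Old min = -18
Change: A[3] 7 -> -22
Changed element was NOT the min; min changes only if -22 < -18.
New min = -22; changed? yes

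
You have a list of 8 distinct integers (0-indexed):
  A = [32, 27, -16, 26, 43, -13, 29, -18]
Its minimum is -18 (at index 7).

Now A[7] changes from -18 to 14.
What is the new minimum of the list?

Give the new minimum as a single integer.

Old min = -18 (at index 7)
Change: A[7] -18 -> 14
Changed element WAS the min. Need to check: is 14 still <= all others?
  Min of remaining elements: -16
  New min = min(14, -16) = -16

Answer: -16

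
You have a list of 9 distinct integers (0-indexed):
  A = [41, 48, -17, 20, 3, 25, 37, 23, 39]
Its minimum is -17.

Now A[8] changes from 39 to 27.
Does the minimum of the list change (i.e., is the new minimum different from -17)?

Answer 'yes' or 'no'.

Old min = -17
Change: A[8] 39 -> 27
Changed element was NOT the min; min changes only if 27 < -17.
New min = -17; changed? no

Answer: no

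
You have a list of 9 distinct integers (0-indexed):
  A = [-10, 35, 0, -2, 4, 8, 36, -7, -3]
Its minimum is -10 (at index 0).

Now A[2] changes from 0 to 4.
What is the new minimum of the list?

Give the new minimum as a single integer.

Answer: -10

Derivation:
Old min = -10 (at index 0)
Change: A[2] 0 -> 4
Changed element was NOT the old min.
  New min = min(old_min, new_val) = min(-10, 4) = -10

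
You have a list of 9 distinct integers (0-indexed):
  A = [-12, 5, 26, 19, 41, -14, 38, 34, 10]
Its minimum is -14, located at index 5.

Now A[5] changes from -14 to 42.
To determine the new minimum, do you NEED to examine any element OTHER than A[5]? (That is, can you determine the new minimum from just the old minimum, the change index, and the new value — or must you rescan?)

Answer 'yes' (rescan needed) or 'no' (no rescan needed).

Old min = -14 at index 5
Change at index 5: -14 -> 42
Index 5 WAS the min and new value 42 > old min -14. Must rescan other elements to find the new min.
Needs rescan: yes

Answer: yes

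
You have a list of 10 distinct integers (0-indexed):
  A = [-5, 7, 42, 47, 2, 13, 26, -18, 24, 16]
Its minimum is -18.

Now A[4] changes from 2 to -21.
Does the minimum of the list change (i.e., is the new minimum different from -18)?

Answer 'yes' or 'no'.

Answer: yes

Derivation:
Old min = -18
Change: A[4] 2 -> -21
Changed element was NOT the min; min changes only if -21 < -18.
New min = -21; changed? yes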